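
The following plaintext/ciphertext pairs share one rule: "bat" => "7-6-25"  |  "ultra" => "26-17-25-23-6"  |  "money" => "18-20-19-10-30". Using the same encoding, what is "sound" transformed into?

b is letter #2 and maps to 7: an offset of 5. The number is (letter's place in the alphabet, a=1) + 5.
Applying it to sound: s=19→24, o=15→20, u=21→26, n=14→19, d=4→9.

24-20-26-19-9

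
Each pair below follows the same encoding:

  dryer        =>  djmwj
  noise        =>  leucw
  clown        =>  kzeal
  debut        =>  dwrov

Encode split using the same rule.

cxzuv

d(3)→d(3) and r(17)→j(9) fit y≡19x+24 (mod 26); the inverse of 19 mod 26 is 11. Each letter's alphabet position (a=0..z=25) is mapped through 19·x+24 mod 26 — an affine cipher.
For split: s(18)→19·18+24≡2=c; p(15)→19·15+24≡23=x; l(11)→19·11+24≡25=z; i(8)→19·8+24≡20=u; t(19)→19·19+24≡21=v (all mod 26).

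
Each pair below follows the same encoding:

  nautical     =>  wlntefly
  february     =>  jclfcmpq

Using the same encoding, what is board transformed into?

Read the word backwards and shift each letter +11.
For board: reverse → draob; then shift: d+11=o, r+11=c, a+11=l, o+11=z, b+11=m.

oclzm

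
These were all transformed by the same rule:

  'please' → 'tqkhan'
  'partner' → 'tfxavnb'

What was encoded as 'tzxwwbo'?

In please: p→t is +4, l→q is +5, e→k is +6, a→h is +7 — the shift increases by 1 each position. The shift increases by 1 at each position, starting from +4: 4, 5, 6, ….
Reversing it on tzxwwbo: t−4=p, z−5=u, x−6=r, w−7=p, w−8=o, b−9=s, o−10=e.

purpose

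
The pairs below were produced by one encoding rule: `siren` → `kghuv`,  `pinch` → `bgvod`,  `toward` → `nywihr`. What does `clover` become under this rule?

opytuh

s(18)→k(10) and i(8)→g(6) fit y≡3x+8 (mod 26); the inverse of 3 mod 26 is 9. Each letter's alphabet position (a=0..z=25) is mapped through 3·x+8 mod 26 — an affine cipher.
Applying it to clover: c(2)→3·2+8≡14=o; l(11)→3·11+8≡15=p; o(14)→3·14+8≡24=y; v(21)→3·21+8≡19=t; e(4)→3·4+8≡20=u; r(17)→3·17+8≡7=h (all mod 26).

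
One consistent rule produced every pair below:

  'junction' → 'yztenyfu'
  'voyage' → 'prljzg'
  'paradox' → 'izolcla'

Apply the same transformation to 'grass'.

ddlcr

The output letters match the input read backwards, each shifted +11: junction reversed is noitcnuj. Read the word backwards and shift each letter +11.
On grass: reverse → ssarg; then shift: s+11=d, s+11=d, a+11=l, r+11=c, g+11=r.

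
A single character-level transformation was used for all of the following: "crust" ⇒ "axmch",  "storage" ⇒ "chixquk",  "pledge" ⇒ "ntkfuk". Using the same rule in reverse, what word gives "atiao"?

clock

c(2)→a(0) and r(17)→x(23) fit y≡5x+16 (mod 26); the inverse of 5 mod 26 is 21. Treating letters as 0–25, the rule is x ↦ 5x + 16 (mod 26).
Reversing it on atiao: a(0)→21·(0−16)≡2=c; t(19)→21·(19−16)≡11=l; i(8)→21·(8−16)≡14=o; a(0)→21·(0−16)≡2=c; o(14)→21·(14−16)≡10=k (all mod 26).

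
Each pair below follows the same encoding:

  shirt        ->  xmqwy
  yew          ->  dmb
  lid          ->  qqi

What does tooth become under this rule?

ywwym

The shift depends on letter class: consonant s→x is +5, but vowel i→q is +8. The rule splits by letter class: vowels +8, consonants +5.
Applying it to tooth: t(cons)+5=y, o(vowel)+8=w, o(vowel)+8=w, t(cons)+5=y, h(cons)+5=m.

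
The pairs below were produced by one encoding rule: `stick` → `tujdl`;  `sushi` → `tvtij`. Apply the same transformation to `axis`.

byjt

Compare letters: s→t is +1, t→u is +1, i→j is +1 — a constant shift. Each letter is shifted forward by 1 in the alphabet (a Caesar shift of +1).
For axis: a+1=b, x+1=y, i+1=j, s+1=t.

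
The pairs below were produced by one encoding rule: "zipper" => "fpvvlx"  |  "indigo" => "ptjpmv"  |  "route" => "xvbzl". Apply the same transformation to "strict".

yzxpiz

The shift depends on letter class: consonant z→f is +6, but vowel i→p is +7. Two shifts are in play — +7 for a/e/i/o/u, +6 for every other letter.
For strict: s(cons)+6=y, t(cons)+6=z, r(cons)+6=x, i(vowel)+7=p, c(cons)+6=i, t(cons)+6=z.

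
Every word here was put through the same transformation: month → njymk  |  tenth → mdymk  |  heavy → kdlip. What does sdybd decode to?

m(12)→n(13) and o(14)→j(9) fit y≡11x+11 (mod 26); the inverse of 11 mod 26 is 19. Each letter's alphabet position (a=0..z=25) is mapped through 11·x+11 mod 26 — an affine cipher.
Undoing it on sdybd: s(18)→19·(18−11)≡3=d; d(3)→19·(3−11)≡4=e; y(24)→19·(24−11)≡13=n; b(1)→19·(1−11)≡18=s; d(3)→19·(3−11)≡4=e (all mod 26).

dense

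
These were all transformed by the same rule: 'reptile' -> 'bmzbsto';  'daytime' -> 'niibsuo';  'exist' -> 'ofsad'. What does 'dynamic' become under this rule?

Shifts by position in reptile: pos 0: r→b (+10), pos 1: e→m (+8), pos 2: p→z (+10), pos 3: t→b (+8) — repeating every 2. It's a Vigenère-style cipher with numeric key [10,8]: position i shifts by key[i mod 2].
For dynamic: d+10=n, y+8=g, n+10=x, a+8=i, m+10=w, i+8=q, c+10=m.

ngxiwqm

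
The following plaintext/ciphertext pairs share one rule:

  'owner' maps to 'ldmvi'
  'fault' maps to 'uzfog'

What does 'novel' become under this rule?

mlevo

Each pair mirrors across the alphabet (o↔l, w↔d, n↔m): positions sum to 25. This is the alphabet-reversal cipher (Atbash): a becomes z, b becomes y, etc.
Applying it to novel: n↔m, o↔l, v↔e, e↔v, l↔o.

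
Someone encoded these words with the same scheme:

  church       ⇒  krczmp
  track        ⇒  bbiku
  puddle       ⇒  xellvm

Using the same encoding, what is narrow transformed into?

vkzzye

Shifts by position in church: pos 0: c→k (+8), pos 1: h→r (+10), pos 2: u→c (+8), pos 3: r→z (+8), pos 4: c→m (+10), pos 5: h→p (+8) — repeating every 3. The shifts repeat in a cycle of length 3: positions 0,1,… shift by +8, +10, +8, then the pattern repeats.
Applying it to narrow: n+8=v, a+10=k, r+8=z, r+8=z, o+10=y, w+8=e.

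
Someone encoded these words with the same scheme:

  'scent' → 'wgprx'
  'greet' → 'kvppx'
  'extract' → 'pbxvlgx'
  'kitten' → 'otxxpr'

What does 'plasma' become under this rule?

tplwql

Two shifts are in play — +11 for a/e/i/o/u, +4 for every other letter.
Applying it to plasma: p(cons)+4=t, l(cons)+4=p, a(vowel)+11=l, s(cons)+4=w, m(cons)+4=q, a(vowel)+11=l.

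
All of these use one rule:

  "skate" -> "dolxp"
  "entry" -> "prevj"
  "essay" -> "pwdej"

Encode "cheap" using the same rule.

Shifts by position in skate: pos 0: s→d (+11), pos 1: k→o (+4), pos 2: a→l (+11), pos 3: t→x (+4) — repeating every 2. A repeating key of period 2 is used — shifts +11, +4 over and over.
Applying it to cheap: c+11=n, h+4=l, e+11=p, a+4=e, p+11=a.

nlpea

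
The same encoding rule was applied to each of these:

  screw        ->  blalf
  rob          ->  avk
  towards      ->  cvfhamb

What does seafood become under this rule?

blhovvm

The shift depends on letter class: consonant s→b is +9, but vowel e→l is +7. Vowels shift forward by 7 and consonants shift forward by 9.
For seafood: s(cons)+9=b, e(vowel)+7=l, a(vowel)+7=h, f(cons)+9=o, o(vowel)+7=v, o(vowel)+7=v, d(cons)+9=m.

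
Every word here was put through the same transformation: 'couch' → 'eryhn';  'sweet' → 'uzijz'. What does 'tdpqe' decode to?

In couch: c→e is +2, o→r is +3, u→y is +4, c→h is +5 — the shift increases by 1 each position. Letter i (0-indexed) is shifted by i+2, so successive shifts are 2, 3, 4, ….
Decoding tdpqe: t−2=r, d−3=a, p−4=l, q−5=l, e−6=y.

rally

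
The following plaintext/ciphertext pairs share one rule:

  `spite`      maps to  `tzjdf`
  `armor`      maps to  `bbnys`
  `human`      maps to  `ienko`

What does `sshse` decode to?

Shifts by position in spite: pos 0: s→t (+1), pos 1: p→z (+10), pos 2: i→j (+1), pos 3: t→d (+10) — repeating every 2. It's a Vigenère-style cipher with numeric key [1,10]: position i shifts by key[i mod 2].
Reversing it on sshse: s−1=r, s−10=i, h−1=g, s−10=i, e−1=d.

rigid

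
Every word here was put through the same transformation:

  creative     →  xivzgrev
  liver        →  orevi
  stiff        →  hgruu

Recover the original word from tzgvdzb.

Each letter is replaced by its mirror in the alphabet: a↔z, b↔y, c↔x, and so on (the Atbash cipher).
Reversing it on tzgvdzb: t↔g, z↔a, g↔t, v↔e, d↔w, z↔a, b↔y.

gateway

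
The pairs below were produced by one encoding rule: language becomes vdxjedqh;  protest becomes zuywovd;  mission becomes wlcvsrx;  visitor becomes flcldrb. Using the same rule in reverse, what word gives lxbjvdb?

burglar

Shifts by position in language: pos 0: l→v (+10), pos 1: a→d (+3), pos 2: n→x (+10), pos 3: g→j (+3) — repeating every 2. A repeating key of period 2 is used — shifts +10, +3 over and over.
Decoding lxbjvdb: l−10=b, x−3=u, b−10=r, j−3=g, v−10=l, d−3=a, b−10=r.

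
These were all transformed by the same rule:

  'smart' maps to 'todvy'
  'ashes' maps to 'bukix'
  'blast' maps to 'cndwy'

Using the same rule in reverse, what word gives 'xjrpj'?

whole

In smart: s→t is +1, m→o is +2, a→d is +3, r→v is +4 — the shift increases by 1 each position. Letter i (0-indexed) is shifted by i+1, so successive shifts are 1, 2, 3, ….
Decoding xjrpj: x−1=w, j−2=h, r−3=o, p−4=l, j−5=e.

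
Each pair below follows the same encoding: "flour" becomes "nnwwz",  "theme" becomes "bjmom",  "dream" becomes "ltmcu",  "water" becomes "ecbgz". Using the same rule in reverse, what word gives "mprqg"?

It's a Vigenère-style cipher with numeric key [8,2]: position i shifts by key[i mod 2].
Reversing it on mprqg: m−8=e, p−2=n, r−8=j, q−2=o, g−8=y.

enjoy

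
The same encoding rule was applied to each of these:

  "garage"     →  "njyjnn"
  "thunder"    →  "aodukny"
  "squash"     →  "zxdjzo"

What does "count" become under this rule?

The shift depends on letter class: consonant g→n is +7, but vowel a→j is +9. Two shifts are in play — +9 for a/e/i/o/u, +7 for every other letter.
Applying it to count: c(cons)+7=j, o(vowel)+9=x, u(vowel)+9=d, n(cons)+7=u, t(cons)+7=a.

jxdua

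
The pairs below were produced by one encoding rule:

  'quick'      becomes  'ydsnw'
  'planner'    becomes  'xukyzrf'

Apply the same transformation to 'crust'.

kaedf

In quick: q→y is +8, u→d is +9, i→s is +10, c→n is +11 — the shift increases by 1 each position. Letter i (0-indexed) is shifted by i+8, so successive shifts are 8, 9, 10, ….
Applying it to crust: c+8=k, r+9=a, u+10=e, s+11=d, t+12=f.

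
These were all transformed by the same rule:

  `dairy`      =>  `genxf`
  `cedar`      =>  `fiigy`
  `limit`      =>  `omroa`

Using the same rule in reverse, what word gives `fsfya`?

coast

In dairy: d→g is +3, a→e is +4, i→n is +5, r→x is +6 — the shift increases by 1 each position. Each letter shifts forward by (position + 3), i.e. 3, 4, 5, … — the shift grows by one for each successive letter.
Decoding fsfya: f−3=c, s−4=o, f−5=a, y−6=s, a−7=t.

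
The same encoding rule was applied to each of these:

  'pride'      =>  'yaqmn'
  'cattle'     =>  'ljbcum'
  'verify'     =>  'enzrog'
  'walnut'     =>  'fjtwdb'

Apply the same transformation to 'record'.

ankxal

The shifts repeat in a cycle of length 3: positions 0,1,… shift by +9, +9, +8, then the pattern repeats.
On record: r+9=a, e+9=n, c+8=k, o+9=x, r+9=a, d+8=l.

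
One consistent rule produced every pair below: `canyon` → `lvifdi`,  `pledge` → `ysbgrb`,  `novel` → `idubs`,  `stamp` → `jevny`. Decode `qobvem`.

breath

c(2)→l(11) and a(0)→v(21) fit y≡21x+21 (mod 26); the inverse of 21 mod 26 is 5. Each letter's alphabet position (a=0..z=25) is mapped through 21·x+21 mod 26 — an affine cipher.
Reversing it on qobvem: q(16)→5·(16−21)≡1=b; o(14)→5·(14−21)≡17=r; b(1)→5·(1−21)≡4=e; v(21)→5·(21−21)≡0=a; e(4)→5·(4−21)≡19=t; m(12)→5·(12−21)≡7=h (all mod 26).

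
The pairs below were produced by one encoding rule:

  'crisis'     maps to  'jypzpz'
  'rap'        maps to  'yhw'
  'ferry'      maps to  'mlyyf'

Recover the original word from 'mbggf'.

fuzzy

Compare letters: c→j is +7, r→y is +7, i→p is +7 — a constant shift. Each letter is shifted forward by 7 in the alphabet (a Caesar shift of +7).
Decoding mbggf: m−7=f, b−7=u, g−7=z, g−7=z, f−7=y.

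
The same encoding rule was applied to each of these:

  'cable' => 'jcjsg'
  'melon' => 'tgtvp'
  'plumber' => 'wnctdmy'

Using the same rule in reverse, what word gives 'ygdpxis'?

revival

It's a Vigenère-style cipher with numeric key [7,2,8]: position i shifts by key[i mod 3].
Undoing it on ygdpxis: y−7=r, g−2=e, d−8=v, p−7=i, x−2=v, i−8=a, s−7=l.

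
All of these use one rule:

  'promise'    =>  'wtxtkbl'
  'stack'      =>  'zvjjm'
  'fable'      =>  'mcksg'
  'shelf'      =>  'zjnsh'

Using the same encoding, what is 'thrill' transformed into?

The shifts repeat in a cycle of length 3: positions 0,1,… shift by +7, +2, +9, then the pattern repeats.
Applying it to thrill: t+7=a, h+2=j, r+9=a, i+7=p, l+2=n, l+9=u.

ajapnu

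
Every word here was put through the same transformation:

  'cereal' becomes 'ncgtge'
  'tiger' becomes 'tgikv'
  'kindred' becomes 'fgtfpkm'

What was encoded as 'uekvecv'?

The word is reversed, then every letter is shifted forward by 2.
Undoing it on uekvecv: shift back: u−2=s, e−2=c, k−2=i, v−2=t, e−2=c, c−2=a, v−2=t → scitcat; then reverse → tactics.

tactics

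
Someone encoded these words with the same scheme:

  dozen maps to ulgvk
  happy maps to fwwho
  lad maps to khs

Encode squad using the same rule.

The output letters match the input read backwards, each shifted +7: dozen reversed is nezod. The word is reversed, then every letter is shifted forward by 7.
For squad: reverse → dauqs; then shift: d+7=k, a+7=h, u+7=b, q+7=x, s+7=z.

khbxz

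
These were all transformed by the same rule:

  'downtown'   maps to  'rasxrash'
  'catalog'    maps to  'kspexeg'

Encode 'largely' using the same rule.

The output letters match the input read backwards, each shifted +4: downtown reversed is nwotnwod. Read the word backwards and shift each letter +4.
Applying it to largely: reverse → ylegral; then shift: y+4=c, l+4=p, e+4=i, g+4=k, r+4=v, a+4=e, l+4=p.

cpikvep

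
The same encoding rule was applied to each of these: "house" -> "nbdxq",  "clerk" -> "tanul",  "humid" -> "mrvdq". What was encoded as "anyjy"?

paper

The output letters match the input read backwards, each shifted +9: house reversed is esuoh. Two steps: reverse the string, then apply a Caesar shift of +9.
Decoding anyjy: shift back: a−9=r, n−9=e, y−9=p, j−9=a, y−9=p → repap; then reverse → paper.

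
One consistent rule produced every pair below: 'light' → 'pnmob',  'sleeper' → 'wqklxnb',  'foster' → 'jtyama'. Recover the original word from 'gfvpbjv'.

In light: l→p is +4, i→n is +5, g→m is +6, h→o is +7 — the shift increases by 1 each position. Each letter shifts forward by (position + 4), i.e. 4, 5, 6, … — the shift grows by one for each successive letter.
Decoding gfvpbjv: g−4=c, f−5=a, v−6=p, p−7=i, b−8=t, j−9=a, v−10=l.

capital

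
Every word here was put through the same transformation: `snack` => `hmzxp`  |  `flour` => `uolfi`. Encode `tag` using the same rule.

Letters are reflected about the middle of the alphabet (position → 25−position): Atbash.
For tag: t↔g, a↔z, g↔t.

gzt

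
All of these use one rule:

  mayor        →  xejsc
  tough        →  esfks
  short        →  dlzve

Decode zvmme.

Shifts by position in mayor: pos 0: m→x (+11), pos 1: a→e (+4), pos 2: y→j (+11), pos 3: o→s (+4) — repeating every 2. The shifts repeat in a cycle of length 2: positions 0,1,… shift by +11, +4, then the pattern repeats.
Decoding zvmme: z−11=o, v−4=r, m−11=b, m−4=i, e−11=t.

orbit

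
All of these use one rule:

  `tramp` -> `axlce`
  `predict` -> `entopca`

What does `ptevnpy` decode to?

necktie

Read the word backwards and shift each letter +11.
Undoing it on ptevnpy: shift back: p−11=e, t−11=i, e−11=t, v−11=k, n−11=c, p−11=e, y−11=n → eitkcen; then reverse → necktie.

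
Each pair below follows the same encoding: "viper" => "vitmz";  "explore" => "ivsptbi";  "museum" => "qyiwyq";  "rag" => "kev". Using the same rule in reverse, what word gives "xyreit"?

peanut

The output letters match the input read backwards, each shifted +4: viper reversed is repiv. Read the word backwards and shift each letter +4.
Reversing it on xyreit: shift back: x−4=t, y−4=u, r−4=n, e−4=a, i−4=e, t−4=p → tunaep; then reverse → peanut.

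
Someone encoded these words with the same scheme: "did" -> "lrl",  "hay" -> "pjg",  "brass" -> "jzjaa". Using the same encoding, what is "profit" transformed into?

The shift depends on letter class: consonant d→l is +8, but vowel i→r is +9. Two shifts are in play — +9 for a/e/i/o/u, +8 for every other letter.
For profit: p(cons)+8=x, r(cons)+8=z, o(vowel)+9=x, f(cons)+8=n, i(vowel)+9=r, t(cons)+8=b.

xzxnrb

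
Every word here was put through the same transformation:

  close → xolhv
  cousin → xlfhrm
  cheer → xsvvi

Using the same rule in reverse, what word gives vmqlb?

enjoy

Each letter is replaced by its mirror in the alphabet: a↔z, b↔y, c↔x, and so on (the Atbash cipher).
Reversing it on vmqlb: v↔e, m↔n, q↔j, l↔o, b↔y.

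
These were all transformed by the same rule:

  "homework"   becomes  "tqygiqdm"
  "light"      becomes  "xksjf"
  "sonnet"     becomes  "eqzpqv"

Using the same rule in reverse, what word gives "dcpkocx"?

radical

Shifts by position in homework: pos 0: h→t (+12), pos 1: o→q (+2), pos 2: m→y (+12), pos 3: e→g (+2) — repeating every 2. It's a Vigenère-style cipher with numeric key [12,2]: position i shifts by key[i mod 2].
Reversing it on dcpkocx: d−12=r, c−2=a, p−12=d, k−2=i, o−12=c, c−2=a, x−12=l.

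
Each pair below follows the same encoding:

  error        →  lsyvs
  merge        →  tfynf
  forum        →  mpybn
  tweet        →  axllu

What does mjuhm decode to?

final

Shifts by position in error: pos 0: e→l (+7), pos 1: r→s (+1), pos 2: r→y (+7), pos 3: o→v (+7), pos 4: r→s (+1) — repeating every 3. The shifts repeat in a cycle of length 3: positions 0,1,… shift by +7, +1, +7, then the pattern repeats.
Undoing it on mjuhm: m−7=f, j−1=i, u−7=n, h−7=a, m−1=l.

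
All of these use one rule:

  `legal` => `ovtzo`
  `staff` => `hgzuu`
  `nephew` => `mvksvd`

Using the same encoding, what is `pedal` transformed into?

kvwzo

Each pair mirrors across the alphabet (l↔o, e↔v, g↔t): positions sum to 25. Letters are reflected about the middle of the alphabet (position → 25−position): Atbash.
For pedal: p↔k, e↔v, d↔w, a↔z, l↔o.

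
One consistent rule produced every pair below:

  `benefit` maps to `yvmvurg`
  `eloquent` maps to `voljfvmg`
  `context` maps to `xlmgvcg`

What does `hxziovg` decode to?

scarlet

Each pair mirrors across the alphabet (b↔y, e↔v, n↔m): positions sum to 25. Each letter is replaced by its mirror in the alphabet: a↔z, b↔y, c↔x, and so on (the Atbash cipher).
Decoding hxziovg: h↔s, x↔c, z↔a, i↔r, o↔l, v↔e, g↔t.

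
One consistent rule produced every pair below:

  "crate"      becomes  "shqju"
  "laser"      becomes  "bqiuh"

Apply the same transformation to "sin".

Compare letters: c→s is +16, r→h is +16, a→q is +16 — a constant shift. It's a constant shift of +16 (ROT16).
Applying it to sin: s+16=i, i+16=y, n+16=d.

iyd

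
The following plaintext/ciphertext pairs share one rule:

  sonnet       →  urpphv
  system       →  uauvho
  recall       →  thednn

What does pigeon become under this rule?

The shift depends on letter class: consonant s→u is +2, but vowel o→r is +3. Vowels shift forward by 3 and consonants shift forward by 2.
Applying it to pigeon: p(cons)+2=r, i(vowel)+3=l, g(cons)+2=i, e(vowel)+3=h, o(vowel)+3=r, n(cons)+2=p.

rlihrp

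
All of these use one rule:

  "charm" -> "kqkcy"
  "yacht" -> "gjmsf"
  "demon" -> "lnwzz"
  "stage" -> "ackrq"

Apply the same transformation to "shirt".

aqscf

The shift increases by 1 at each position, starting from +8: 8, 9, 10, ….
Applying it to shirt: s+8=a, h+9=q, i+10=s, r+11=c, t+12=f.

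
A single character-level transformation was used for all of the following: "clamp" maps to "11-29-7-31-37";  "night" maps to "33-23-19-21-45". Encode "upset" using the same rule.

47-37-43-15-45

Each letter becomes 2×(its alphabet position, a=1..z=26) + 5.
For upset: u=21→47, p=16→37, s=19→43, e=5→15, t=20→45.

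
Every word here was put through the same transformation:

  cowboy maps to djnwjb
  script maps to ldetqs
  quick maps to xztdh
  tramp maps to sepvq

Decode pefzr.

argue

c(2)→d(3) and o(14)→j(9) fit y≡7x+15 (mod 26); the inverse of 7 mod 26 is 15. Each letter's alphabet position (a=0..z=25) is mapped through 7·x+15 mod 26 — an affine cipher.
Decoding pefzr: p(15)→15·(15−15)≡0=a; e(4)→15·(4−15)≡17=r; f(5)→15·(5−15)≡6=g; z(25)→15·(25−15)≡20=u; r(17)→15·(17−15)≡4=e (all mod 26).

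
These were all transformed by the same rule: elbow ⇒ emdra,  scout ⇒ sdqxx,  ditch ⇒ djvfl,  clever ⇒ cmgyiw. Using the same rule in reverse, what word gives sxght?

sweep

In elbow: e→e is +0, l→m is +1, b→d is +2, o→r is +3 — the shift increases by 1 each position. The shift increases by 1 at each position, starting from +0: 0, 1, 2, ….
Undoing it on sxght: s−0=s, x−1=w, g−2=e, h−3=e, t−4=p.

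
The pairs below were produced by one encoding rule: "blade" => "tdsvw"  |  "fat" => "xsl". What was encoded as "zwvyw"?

Compare letters: b→t is +18, l→d is +18, a→s is +18 — a constant shift. It's a constant shift of +18 (ROT18).
Decoding zwvyw: z−18=h, w−18=e, v−18=d, y−18=g, w−18=e.

hedge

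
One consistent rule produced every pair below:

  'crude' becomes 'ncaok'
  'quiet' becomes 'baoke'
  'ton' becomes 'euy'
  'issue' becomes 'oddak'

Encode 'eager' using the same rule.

Two shifts are in play — +6 for a/e/i/o/u, +11 for every other letter.
For eager: e(vowel)+6=k, a(vowel)+6=g, g(cons)+11=r, e(vowel)+6=k, r(cons)+11=c.

kgrkc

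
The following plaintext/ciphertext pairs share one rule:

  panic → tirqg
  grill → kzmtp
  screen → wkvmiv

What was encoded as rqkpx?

night

It's a Vigenère-style cipher with numeric key [4,8]: position i shifts by key[i mod 2].
Decoding rqkpx: r−4=n, q−8=i, k−4=g, p−8=h, x−4=t.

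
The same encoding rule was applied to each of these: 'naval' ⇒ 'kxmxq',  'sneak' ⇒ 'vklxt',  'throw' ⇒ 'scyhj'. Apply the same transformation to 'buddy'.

n(13)→k(10) and a(0)→x(23) fit y≡23x+23 (mod 26); the inverse of 23 mod 26 is 17. Each letter's alphabet position (a=0..z=25) is mapped through 23·x+23 mod 26 — an affine cipher.
Applying it to buddy: b(1)→23·1+23≡20=u; u(20)→23·20+23≡15=p; d(3)→23·3+23≡14=o; d(3)→23·3+23≡14=o; y(24)→23·24+23≡3=d (all mod 26).

upood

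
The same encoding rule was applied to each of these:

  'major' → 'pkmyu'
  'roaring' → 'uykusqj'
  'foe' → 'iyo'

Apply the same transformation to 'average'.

kyoukjo

Two shifts are in play — +10 for a/e/i/o/u, +3 for every other letter.
Applying it to average: a(vowel)+10=k, v(cons)+3=y, e(vowel)+10=o, r(cons)+3=u, a(vowel)+10=k, g(cons)+3=j, e(vowel)+10=o.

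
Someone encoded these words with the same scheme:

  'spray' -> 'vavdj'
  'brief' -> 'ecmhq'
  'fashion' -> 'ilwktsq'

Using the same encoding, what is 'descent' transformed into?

gpwfprw

Shifts by position in spray: pos 0: s→v (+3), pos 1: p→a (+11), pos 2: r→v (+4), pos 3: a→d (+3), pos 4: y→j (+11) — repeating every 3. A repeating key of period 3 is used — shifts +3, +11, +4 over and over.
Applying it to descent: d+3=g, e+11=p, s+4=w, c+3=f, e+11=p, n+4=r, t+3=w.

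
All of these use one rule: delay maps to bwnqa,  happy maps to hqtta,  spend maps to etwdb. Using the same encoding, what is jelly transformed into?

d(3)→b(1) and e(4)→w(22) fit y≡21x+16 (mod 26); the inverse of 21 mod 26 is 5. Treating letters as 0–25, the rule is x ↦ 21x + 16 (mod 26).
On jelly: j(9)→21·9+16≡23=x; e(4)→21·4+16≡22=w; l(11)→21·11+16≡13=n; l(11)→21·11+16≡13=n; y(24)→21·24+16≡0=a (all mod 26).

xwnna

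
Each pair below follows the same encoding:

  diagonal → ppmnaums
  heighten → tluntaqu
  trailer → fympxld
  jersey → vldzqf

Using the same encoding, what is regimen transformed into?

Shifts by position in diagonal: pos 0: d→p (+12), pos 1: i→p (+7), pos 2: a→m (+12), pos 3: g→n (+7) — repeating every 2. A repeating key of period 2 is used — shifts +12, +7 over and over.
Applying it to regimen: r+12=d, e+7=l, g+12=s, i+7=p, m+12=y, e+7=l, n+12=z.

dlspylz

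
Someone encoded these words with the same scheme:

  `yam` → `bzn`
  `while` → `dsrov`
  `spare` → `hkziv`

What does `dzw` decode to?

Each pair mirrors across the alphabet (y↔b, a↔z, m↔n): positions sum to 25. This is the alphabet-reversal cipher (Atbash): a becomes z, b becomes y, etc.
Decoding dzw: d↔w, z↔a, w↔d.

wad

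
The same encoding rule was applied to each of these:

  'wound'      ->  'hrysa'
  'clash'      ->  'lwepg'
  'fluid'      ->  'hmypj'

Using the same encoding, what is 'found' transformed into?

hrysj

The output letters match the input read backwards, each shifted +4: wound reversed is dnuow. Read the word backwards and shift each letter +4.
On found: reverse → dnuof; then shift: d+4=h, n+4=r, u+4=y, o+4=s, f+4=j.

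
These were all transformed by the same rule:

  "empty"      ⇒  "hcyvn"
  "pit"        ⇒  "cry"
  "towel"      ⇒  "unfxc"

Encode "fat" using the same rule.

cjo

The output letters match the input read backwards, each shifted +9: empty reversed is ytpme. Two steps: reverse the string, then apply a Caesar shift of +9.
On fat: reverse → taf; then shift: t+9=c, a+9=j, f+9=o.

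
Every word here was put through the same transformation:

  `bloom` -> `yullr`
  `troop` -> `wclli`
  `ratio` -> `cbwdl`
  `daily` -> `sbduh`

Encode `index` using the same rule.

b(1)→y(24) and l(11)→u(20) fit y≡23x+1 (mod 26); the inverse of 23 mod 26 is 17. This is an affine cipher: with a=0,…,z=25, each position x becomes (23x+1) mod 26.
Applying it to index: i(8)→23·8+1≡3=d; n(13)→23·13+1≡14=o; d(3)→23·3+1≡18=s; e(4)→23·4+1≡15=p; x(23)→23·23+1≡10=k (all mod 26).

dospk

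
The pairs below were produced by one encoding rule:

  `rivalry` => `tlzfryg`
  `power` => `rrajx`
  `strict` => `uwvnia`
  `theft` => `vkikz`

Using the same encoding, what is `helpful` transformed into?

jhpulbt

In rivalry: r→t is +2, i→l is +3, v→z is +4, a→f is +5 — the shift increases by 1 each position. Each letter shifts forward by (position + 2), i.e. 2, 3, 4, … — the shift grows by one for each successive letter.
Applying it to helpful: h+2=j, e+3=h, l+4=p, p+5=u, f+6=l, u+7=b, l+8=t.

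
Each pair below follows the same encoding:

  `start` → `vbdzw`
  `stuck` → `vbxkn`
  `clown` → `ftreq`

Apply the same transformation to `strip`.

vbuqs

Shifts by position in start: pos 0: s→v (+3), pos 1: t→b (+8), pos 2: a→d (+3), pos 3: r→z (+8) — repeating every 2. The shifts repeat in a cycle of length 2: positions 0,1,… shift by +3, +8, then the pattern repeats.
For strip: s+3=v, t+8=b, r+3=u, i+8=q, p+3=s.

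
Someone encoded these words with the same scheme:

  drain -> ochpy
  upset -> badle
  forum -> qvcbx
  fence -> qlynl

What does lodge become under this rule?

wvorl

Two shifts are in play — +7 for a/e/i/o/u, +11 for every other letter.
On lodge: l(cons)+11=w, o(vowel)+7=v, d(cons)+11=o, g(cons)+11=r, e(vowel)+7=l.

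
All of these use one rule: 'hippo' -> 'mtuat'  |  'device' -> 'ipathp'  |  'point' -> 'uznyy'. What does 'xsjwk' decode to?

shelf

Shifts by position in hippo: pos 0: h→m (+5), pos 1: i→t (+11), pos 2: p→u (+5), pos 3: p→a (+11) — repeating every 2. A repeating key of period 2 is used — shifts +5, +11 over and over.
Reversing it on xsjwk: x−5=s, s−11=h, j−5=e, w−11=l, k−5=f.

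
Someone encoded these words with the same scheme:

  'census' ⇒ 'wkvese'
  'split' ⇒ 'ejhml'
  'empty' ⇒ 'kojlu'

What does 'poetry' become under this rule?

jcklxu

c(2)→w(22) and e(4)→k(10) fit y≡7x+8 (mod 26); the inverse of 7 mod 26 is 15. This is an affine cipher: with a=0,…,z=25, each position x becomes (7x+8) mod 26.
On poetry: p(15)→7·15+8≡9=j; o(14)→7·14+8≡2=c; e(4)→7·4+8≡10=k; t(19)→7·19+8≡11=l; r(17)→7·17+8≡23=x; y(24)→7·24+8≡20=u (all mod 26).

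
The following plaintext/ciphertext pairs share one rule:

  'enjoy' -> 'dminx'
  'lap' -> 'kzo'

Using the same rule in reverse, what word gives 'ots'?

Compare letters: e→d is +25, n→m is +25, j→i is +25 — a constant shift. This is a Caesar cipher with shift 25.
Undoing it on ots: o−25=p, t−25=u, s−25=t.

put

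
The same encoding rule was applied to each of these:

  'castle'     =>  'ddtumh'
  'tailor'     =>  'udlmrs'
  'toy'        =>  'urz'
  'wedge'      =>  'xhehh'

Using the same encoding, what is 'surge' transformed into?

The shift depends on letter class: consonant c→d is +1, but vowel a→d is +3. Two shifts are in play — +3 for a/e/i/o/u, +1 for every other letter.
Applying it to surge: s(cons)+1=t, u(vowel)+3=x, r(cons)+1=s, g(cons)+1=h, e(vowel)+3=h.

txshh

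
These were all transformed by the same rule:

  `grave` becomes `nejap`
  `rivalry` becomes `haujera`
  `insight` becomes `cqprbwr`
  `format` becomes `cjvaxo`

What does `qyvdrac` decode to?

The output letters match the input read backwards, each shifted +9: grave reversed is evarg. The word is reversed, then every letter is shifted forward by 9.
Reversing it on qyvdrac: shift back: q−9=h, y−9=p, v−9=m, d−9=u, r−9=i, a−9=r, c−9=t → hpmuirt; then reverse → triumph.

triumph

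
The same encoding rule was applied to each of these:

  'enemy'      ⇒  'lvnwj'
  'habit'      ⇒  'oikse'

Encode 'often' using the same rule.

vncoy

In enemy: e→l is +7, n→v is +8, e→n is +9, m→w is +10 — the shift increases by 1 each position. The shift increases by 1 at each position, starting from +7: 7, 8, 9, ….
For often: o+7=v, f+8=n, t+9=c, e+10=o, n+11=y.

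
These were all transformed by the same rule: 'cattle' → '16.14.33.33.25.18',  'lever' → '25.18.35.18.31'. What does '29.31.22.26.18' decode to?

c is letter #3 and maps to 16: an offset of 13. Each letter is replaced by its alphabet position (a=1..z=26) + 13.
Decoding 29.31.22.26.18: 29→(29−13)÷1=16=p, 31→(31−13)÷1=18=r, 22→(22−13)÷1=9=i, 26→(26−13)÷1=13=m, 18→(18−13)÷1=5=e.

prime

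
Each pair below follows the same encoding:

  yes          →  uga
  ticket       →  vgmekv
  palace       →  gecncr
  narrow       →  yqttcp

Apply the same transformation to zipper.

tgrrkb

Two steps: reverse the string, then apply a Caesar shift of +2.
On zipper: reverse → reppiz; then shift: r+2=t, e+2=g, p+2=r, p+2=r, i+2=k, z+2=b.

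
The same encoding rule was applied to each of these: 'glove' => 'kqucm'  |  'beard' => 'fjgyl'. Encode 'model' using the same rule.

In glove: g→k is +4, l→q is +5, o→u is +6, v→c is +7 — the shift increases by 1 each position. Letter i (0-indexed) is shifted by i+4, so successive shifts are 4, 5, 6, ….
Applying it to model: m+4=q, o+5=t, d+6=j, e+7=l, l+8=t.

qtjlt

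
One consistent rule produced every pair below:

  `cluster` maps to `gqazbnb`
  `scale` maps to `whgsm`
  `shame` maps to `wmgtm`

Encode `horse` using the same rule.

ltxzm

In cluster: c→g is +4, l→q is +5, u→a is +6, s→z is +7 — the shift increases by 1 each position. Letter i (0-indexed) is shifted by i+4, so successive shifts are 4, 5, 6, ….
On horse: h+4=l, o+5=t, r+6=x, s+7=z, e+8=m.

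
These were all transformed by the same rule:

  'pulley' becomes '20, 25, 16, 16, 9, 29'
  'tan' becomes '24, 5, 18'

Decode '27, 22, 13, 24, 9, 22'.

p is letter #16 and maps to 20: an offset of 4. The number is (letter's place in the alphabet, a=1) + 4.
Undoing it on 27, 22, 13, 24, 9, 22: 27→(27−4)÷1=23=w, 22→(22−4)÷1=18=r, 13→(13−4)÷1=9=i, 24→(24−4)÷1=20=t, 9→(9−4)÷1=5=e, 22→(22−4)÷1=18=r.

writer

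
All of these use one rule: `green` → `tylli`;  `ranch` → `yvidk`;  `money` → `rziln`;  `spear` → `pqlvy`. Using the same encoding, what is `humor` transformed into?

kxrzy

g(6)→t(19) and r(17)→y(24) fit y≡17x+21 (mod 26); the inverse of 17 mod 26 is 23. Each letter's alphabet position (a=0..z=25) is mapped through 17·x+21 mod 26 — an affine cipher.
For humor: h(7)→17·7+21≡10=k; u(20)→17·20+21≡23=x; m(12)→17·12+21≡17=r; o(14)→17·14+21≡25=z; r(17)→17·17+21≡24=y (all mod 26).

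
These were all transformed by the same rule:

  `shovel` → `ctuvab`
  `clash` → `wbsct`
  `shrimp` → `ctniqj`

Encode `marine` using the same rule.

s(18)→c(2) and h(7)→t(19) fit y≡15x+18 (mod 26); the inverse of 15 mod 26 is 7. Each letter's alphabet position (a=0..z=25) is mapped through 15·x+18 mod 26 — an affine cipher.
Applying it to marine: m(12)→15·12+18≡16=q; a(0)→15·0+18≡18=s; r(17)→15·17+18≡13=n; i(8)→15·8+18≡8=i; n(13)→15·13+18≡5=f; e(4)→15·4+18≡0=a (all mod 26).

qsnifa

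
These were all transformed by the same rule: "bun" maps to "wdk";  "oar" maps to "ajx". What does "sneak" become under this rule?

The output letters match the input read backwards, each shifted +9: bun reversed is nub. Two steps: reverse the string, then apply a Caesar shift of +9.
On sneak: reverse → kaens; then shift: k+9=t, a+9=j, e+9=n, n+9=w, s+9=b.

tjnwb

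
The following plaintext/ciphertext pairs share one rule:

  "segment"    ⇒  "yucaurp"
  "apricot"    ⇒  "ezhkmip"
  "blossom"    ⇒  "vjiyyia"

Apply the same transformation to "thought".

ptigctp

Each letter's alphabet position (a=0..z=25) is mapped through 17·x+4 mod 26 — an affine cipher.
Applying it to thought: t(19)→17·19+4≡15=p; h(7)→17·7+4≡19=t; o(14)→17·14+4≡8=i; u(20)→17·20+4≡6=g; g(6)→17·6+4≡2=c; h(7)→17·7+4≡19=t; t(19)→17·19+4≡15=p (all mod 26).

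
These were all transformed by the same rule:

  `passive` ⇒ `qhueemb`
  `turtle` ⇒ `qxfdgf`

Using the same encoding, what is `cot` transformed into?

The output letters match the input read backwards, each shifted +12: passive reversed is evissap. The word is reversed, then every letter is shifted forward by 12.
On cot: reverse → toc; then shift: t+12=f, o+12=a, c+12=o.

fao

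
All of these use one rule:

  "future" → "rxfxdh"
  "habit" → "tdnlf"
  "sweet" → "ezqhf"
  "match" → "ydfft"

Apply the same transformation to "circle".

Shifts by position in future: pos 0: f→r (+12), pos 1: u→x (+3), pos 2: t→f (+12), pos 3: u→x (+3) — repeating every 2. It's a Vigenère-style cipher with numeric key [12,3]: position i shifts by key[i mod 2].
For circle: c+12=o, i+3=l, r+12=d, c+3=f, l+12=x, e+3=h.

oldfxh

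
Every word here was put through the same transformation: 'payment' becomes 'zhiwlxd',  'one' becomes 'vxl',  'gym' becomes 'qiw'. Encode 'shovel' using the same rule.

crvflv

The shift depends on letter class: consonant p→z is +10, but vowel a→h is +7. Two shifts are in play — +7 for a/e/i/o/u, +10 for every other letter.
Applying it to shovel: s(cons)+10=c, h(cons)+10=r, o(vowel)+7=v, v(cons)+10=f, e(vowel)+7=l, l(cons)+10=v.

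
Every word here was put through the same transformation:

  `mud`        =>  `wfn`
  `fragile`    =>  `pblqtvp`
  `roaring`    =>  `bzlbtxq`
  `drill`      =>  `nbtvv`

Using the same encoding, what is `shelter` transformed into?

The shift depends on letter class: consonant m→w is +10, but vowel u→f is +11. The rule splits by letter class: vowels +11, consonants +10.
For shelter: s(cons)+10=c, h(cons)+10=r, e(vowel)+11=p, l(cons)+10=v, t(cons)+10=d, e(vowel)+11=p, r(cons)+10=b.

crpvdpb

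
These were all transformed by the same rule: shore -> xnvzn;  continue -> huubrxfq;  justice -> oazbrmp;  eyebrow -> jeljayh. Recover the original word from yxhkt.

track

In shore: s→x is +5, h→n is +6, o→v is +7, r→z is +8 — the shift increases by 1 each position. Letter i (0-indexed) is shifted by i+5, so successive shifts are 5, 6, 7, ….
Decoding yxhkt: y−5=t, x−6=r, h−7=a, k−8=c, t−9=k.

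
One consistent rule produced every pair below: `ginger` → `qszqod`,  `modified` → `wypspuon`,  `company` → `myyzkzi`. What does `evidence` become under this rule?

ofunozmo

Shifts by position in ginger: pos 0: g→q (+10), pos 1: i→s (+10), pos 2: n→z (+12), pos 3: g→q (+10), pos 4: e→o (+10), pos 5: r→d (+12) — repeating every 3. The shifts repeat in a cycle of length 3: positions 0,1,… shift by +10, +10, +12, then the pattern repeats.
Applying it to evidence: e+10=o, v+10=f, i+12=u, d+10=n, e+10=o, n+12=z, c+10=m, e+10=o.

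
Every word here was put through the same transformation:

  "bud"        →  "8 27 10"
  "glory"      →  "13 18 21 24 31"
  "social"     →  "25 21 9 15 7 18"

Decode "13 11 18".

b is letter #2 and maps to 8: an offset of 6. The number is (letter's place in the alphabet, a=1) + 6.
Undoing it on 13 11 18: 13→(13−6)÷1=7=g, 11→(11−6)÷1=5=e, 18→(18−6)÷1=12=l.

gel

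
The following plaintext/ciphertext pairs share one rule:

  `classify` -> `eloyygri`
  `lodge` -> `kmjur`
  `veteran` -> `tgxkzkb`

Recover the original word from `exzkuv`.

poetry

The word is reversed, then every letter is shifted forward by 6.
Decoding exzkuv: shift back: e−6=y, x−6=r, z−6=t, k−6=e, u−6=o, v−6=p → yrteop; then reverse → poetry.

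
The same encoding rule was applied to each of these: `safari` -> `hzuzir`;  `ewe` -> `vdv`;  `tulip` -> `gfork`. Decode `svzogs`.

health

Each letter is replaced by its mirror in the alphabet: a↔z, b↔y, c↔x, and so on (the Atbash cipher).
Undoing it on svzogs: s↔h, v↔e, z↔a, o↔l, g↔t, s↔h.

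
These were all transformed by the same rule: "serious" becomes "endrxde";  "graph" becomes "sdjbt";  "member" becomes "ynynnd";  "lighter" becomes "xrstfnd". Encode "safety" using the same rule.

ejrnfk

Two shifts are in play — +9 for a/e/i/o/u, +12 for every other letter.
For safety: s(cons)+12=e, a(vowel)+9=j, f(cons)+12=r, e(vowel)+9=n, t(cons)+12=f, y(cons)+12=k.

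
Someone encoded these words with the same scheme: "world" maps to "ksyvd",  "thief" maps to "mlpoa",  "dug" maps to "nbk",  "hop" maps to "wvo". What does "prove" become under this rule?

The output letters match the input read backwards, each shifted +7: world reversed is dlrow. Two steps: reverse the string, then apply a Caesar shift of +7.
Applying it to prove: reverse → evorp; then shift: e+7=l, v+7=c, o+7=v, r+7=y, p+7=w.

lcvyw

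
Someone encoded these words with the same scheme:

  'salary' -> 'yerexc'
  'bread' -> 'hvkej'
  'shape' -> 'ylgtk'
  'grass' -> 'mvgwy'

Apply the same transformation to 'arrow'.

Shifts by position in salary: pos 0: s→y (+6), pos 1: a→e (+4), pos 2: l→r (+6), pos 3: a→e (+4) — repeating every 2. The shifts repeat in a cycle of length 2: positions 0,1,… shift by +6, +4, then the pattern repeats.
For arrow: a+6=g, r+4=v, r+6=x, o+4=s, w+6=c.

gvxsc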